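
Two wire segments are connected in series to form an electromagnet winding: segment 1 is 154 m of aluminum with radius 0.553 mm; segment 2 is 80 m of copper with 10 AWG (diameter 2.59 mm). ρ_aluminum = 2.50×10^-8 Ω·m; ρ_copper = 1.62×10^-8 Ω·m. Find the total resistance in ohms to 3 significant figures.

4.25 Ω

Segment 1: A = πr² = π(5.5300e-04 m)² = 9.607e-07 m²
R₁ = ρL/A = (2.50×10^-8)(154)/(9.607e-07) = 4.007 Ω
Segment 2: A = π(2.59/2 mm)² = π(1.2950e-03 m)² = 5.269e-06 m²
R₂ = (1.62×10^-8)(80)/(5.269e-06) = 0.246 Ω
R = R₁ + R₂ = 4.25 Ω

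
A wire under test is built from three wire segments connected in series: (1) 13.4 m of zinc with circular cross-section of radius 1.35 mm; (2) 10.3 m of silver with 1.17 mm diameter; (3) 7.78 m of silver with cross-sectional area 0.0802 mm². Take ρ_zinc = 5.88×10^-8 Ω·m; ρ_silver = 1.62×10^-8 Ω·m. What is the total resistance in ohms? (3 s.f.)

1.86 Ω

Seg 1: A = πr² = π(1.3500e-03 m)² = 5.726e-06 m²
R_1 = (5.88×10^-8)(13.4)/(5.726e-06) = 0.1376 Ω
Seg 2: A = π(d/2)² = π(5.8500e-04 m)² = 1.075e-06 m²
R_2 = (1.62×10^-8)(10.3)/(1.075e-06) = 0.1552 Ω
Seg 3: A = 0.0802 mm² = 8.020e-08 m²
R_3 = (1.62×10^-8)(7.78)/(8.020e-08) = 1.572 Ω
R_total = R_1 + R_2 + R_3 = 1.86 Ω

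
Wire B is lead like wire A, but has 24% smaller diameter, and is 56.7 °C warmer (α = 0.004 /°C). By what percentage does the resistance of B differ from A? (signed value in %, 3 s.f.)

R ∝ ρL/d² with ρ ∝ (1+αΔT), so R_B/R_A = (1 − 24/100)⁻² × (1 + 0.004×56.7)
= 1.731 × 1.227 = 2.124
(R_B − R_A)/R_A = 2.124 − 1 = 112%

112%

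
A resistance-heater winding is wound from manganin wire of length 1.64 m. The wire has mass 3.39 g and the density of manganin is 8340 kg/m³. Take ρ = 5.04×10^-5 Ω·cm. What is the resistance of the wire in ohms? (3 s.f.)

3.33 Ω

ρ = 5.04×10^-5 Ω·cm = 5.04×10^-7 Ω·m
A = m/(density·L) = 0.00339/(8340×1.64) = 2.4785e-07 m²
R = ρL/A = (5.04×10^-7)(1.64)/(2.4785e-07) = 3.33 Ω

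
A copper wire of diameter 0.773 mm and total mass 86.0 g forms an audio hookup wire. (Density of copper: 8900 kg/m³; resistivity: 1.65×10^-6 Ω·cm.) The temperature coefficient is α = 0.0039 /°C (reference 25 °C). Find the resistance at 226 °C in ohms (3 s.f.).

ρ = 1.65×10^-6 Ω·cm = 1.65×10^-8 Ω·m
A = π(d/2)² = π(3.8650e-04 m)² = 4.6930e-07 m²
L = m/(density·A) = 0.086/(8900×4.6930e-07) = 20.59 m
R = ρL/A = (1.65×10^-8)(20.59)/(4.6930e-07) = 0.7239 Ω
R(226 °C) = 0.7239 × (1 + 0.0039×201) = 1.29 Ω

1.29 Ω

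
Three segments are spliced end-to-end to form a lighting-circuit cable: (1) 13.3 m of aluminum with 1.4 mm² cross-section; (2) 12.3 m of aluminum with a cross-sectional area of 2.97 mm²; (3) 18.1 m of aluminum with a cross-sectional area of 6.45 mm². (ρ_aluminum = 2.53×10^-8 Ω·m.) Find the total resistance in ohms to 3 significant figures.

0.416 Ω

Seg 1: A = 1.4 mm² = 1.400e-06 m²
R_1 = (2.53×10^-8)(13.3)/(1.400e-06) = 0.2404 Ω
Seg 2: A = 2.97 mm² = 2.970e-06 m²
R_2 = (2.53×10^-8)(12.3)/(2.970e-06) = 0.1048 Ω
Seg 3: A = 6.45 mm² = 6.450e-06 m²
R_3 = (2.53×10^-8)(18.1)/(6.450e-06) = 0.071 Ω
R_total = R_1 + R_2 + R_3 = 0.416 Ω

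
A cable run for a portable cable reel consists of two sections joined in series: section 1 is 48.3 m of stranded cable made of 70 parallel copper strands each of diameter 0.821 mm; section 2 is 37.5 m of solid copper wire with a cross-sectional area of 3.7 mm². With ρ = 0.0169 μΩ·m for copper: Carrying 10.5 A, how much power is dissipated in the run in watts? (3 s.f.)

ρ = 0.0169 μΩ·m = 1.69×10^-8 Ω·m
Section 1: A_strand = π(4.1050e-04)² = 5.294e-07 m²; R₁ = ρL/(N·A_s) = (1.69×10^-8)(48.3)/(70×5.294e-07) = 0.02203 Ω
Section 2: A = 3.7 mm² = 3.700e-06 m²
R₂ = (1.69×10^-8)(37.5)/(3.700e-06) = 0.1713 Ω
R = R₁ + R₂ = 0.1933 Ω
P = I²R = (10.5)² × 0.1933 = 21.3 W

21.3 W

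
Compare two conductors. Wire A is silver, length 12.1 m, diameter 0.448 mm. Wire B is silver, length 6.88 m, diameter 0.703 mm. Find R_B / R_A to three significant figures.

R ∝ ρL/d², so R_B/R_A = (L_B/L_A) × (d_A/d_B)²
= (6.88/12.1) × (0.448/0.703)² = 0.231

0.231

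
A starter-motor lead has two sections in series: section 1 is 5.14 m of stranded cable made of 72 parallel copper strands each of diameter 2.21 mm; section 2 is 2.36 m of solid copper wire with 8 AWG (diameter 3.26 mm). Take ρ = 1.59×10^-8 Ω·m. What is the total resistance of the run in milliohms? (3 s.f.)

Section 1: A_strand = π(1.1050e-03)² = 3.836e-06 m²; R₁ = ρL/(N·A_s) = (1.59×10^-8)(5.14)/(72×3.836e-06) = 2.959×10^-4 Ω
Section 2: A = π(3.26/2 mm)² = π(1.6300e-03 m)² = 8.347e-06 m²
R₂ = (1.59×10^-8)(2.36)/(8.347e-06) = 0.004496 Ω
R = R₁ + R₂ = 4.79 mΩ

4.79 mΩ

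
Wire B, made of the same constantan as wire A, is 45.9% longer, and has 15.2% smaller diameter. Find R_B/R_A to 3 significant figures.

2.03

R ∝ L/d², so R_B/R_A = (1 + 45.9/100) × (1 − 15.2/100)⁻²
= 1.459 × 1.391 = 2.03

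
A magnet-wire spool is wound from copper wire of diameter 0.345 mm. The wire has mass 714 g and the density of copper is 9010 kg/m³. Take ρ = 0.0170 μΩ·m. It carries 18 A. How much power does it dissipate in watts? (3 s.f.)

49900 W

ρ = 0.0170 μΩ·m = 1.70×10^-8 Ω·m
A = π(d/2)² = π(1.7250e-04 m)² = 9.3482e-08 m²
L = m/(density·A) = 0.714/(9010×9.3482e-08) = 847.7 m
R = ρL/A = (1.70×10^-8)(847.7)/(9.3482e-08) = 154.2 Ω
P = I²R = (18)² × 154.2 = 49900 W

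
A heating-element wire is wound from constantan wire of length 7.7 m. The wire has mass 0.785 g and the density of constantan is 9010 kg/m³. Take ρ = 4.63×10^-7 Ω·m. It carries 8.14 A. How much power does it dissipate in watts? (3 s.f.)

20900 W

A = m/(density·L) = 7.850×10^-4/(9010×7.7) = 1.1315e-08 m²
R = ρL/A = (4.63×10^-7)(7.7)/(1.1315e-08) = 315.1 Ω
P = I²R = (8.14)² × 315.1 = 20900 W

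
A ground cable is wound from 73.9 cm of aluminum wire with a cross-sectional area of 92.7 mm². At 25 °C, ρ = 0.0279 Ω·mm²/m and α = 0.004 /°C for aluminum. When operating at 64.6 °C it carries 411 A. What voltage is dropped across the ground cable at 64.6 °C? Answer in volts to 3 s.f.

0.106 V

ρ = 0.0279 Ω·mm²/m = 2.79×10^-8 Ω·m
A = 92.7 mm² = 9.270e-05 m²
R₍25₎ = ρL/A = (2.79×10^-8)(0.739)/(9.270e-05) = 2.224×10^-4 Ω
R₍64.6₎ = R₍25₎(1 + αΔT) = 2.224×10^-4 × (1 + 0.004×39.6) = 2.576×10^-4 Ω
V = IR = 411 × 2.576×10^-4 = 0.106 V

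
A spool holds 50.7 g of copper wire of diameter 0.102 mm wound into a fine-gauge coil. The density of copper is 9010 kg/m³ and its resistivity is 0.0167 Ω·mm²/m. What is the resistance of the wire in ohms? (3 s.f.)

ρ = 0.0167 Ω·mm²/m = 1.67×10^-8 Ω·m
A = π(d/2)² = π(5.1000e-05 m)² = 8.1713e-09 m²
L = m/(density·A) = 0.0507/(9010×8.1713e-09) = 688.6 m
R = ρL/A = (1.67×10^-8)(688.6)/(8.1713e-09) = 1410 Ω

1410 Ω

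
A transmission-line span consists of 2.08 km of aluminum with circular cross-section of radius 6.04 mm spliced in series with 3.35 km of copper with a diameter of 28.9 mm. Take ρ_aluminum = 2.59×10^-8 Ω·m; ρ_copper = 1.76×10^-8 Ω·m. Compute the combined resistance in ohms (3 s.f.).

Segment 1: A = πr² = π(6.0400e-03 m)² = 1.146e-04 m²
R₁ = ρL/A = (2.59×10^-8)(2080)/(1.146e-04) = 0.47 Ω
Segment 2: A = π(d/2)² = π(1.4450e-02 m)² = 6.560e-04 m²
R₂ = (1.76×10^-8)(3350)/(6.560e-04) = 0.08988 Ω
R = R₁ + R₂ = 0.560 Ω

0.560 Ω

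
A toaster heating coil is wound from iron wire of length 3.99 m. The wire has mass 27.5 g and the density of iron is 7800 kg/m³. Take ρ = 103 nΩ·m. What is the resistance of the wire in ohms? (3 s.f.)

0.465 Ω

ρ = 103 nΩ·m = 1.03×10^-7 Ω·m
A = m/(density·L) = 0.0275/(7800×3.99) = 8.8362e-07 m²
R = ρL/A = (1.03×10^-7)(3.99)/(8.8362e-07) = 0.465 Ω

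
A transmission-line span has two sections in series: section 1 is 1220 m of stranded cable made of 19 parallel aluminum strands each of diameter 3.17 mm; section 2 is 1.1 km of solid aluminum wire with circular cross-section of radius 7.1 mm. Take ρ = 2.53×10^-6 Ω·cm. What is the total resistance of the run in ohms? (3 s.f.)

0.382 Ω

ρ = 2.53×10^-6 Ω·cm = 2.53×10^-8 Ω·m
Section 1: A_strand = π(1.5850e-03)² = 7.892e-06 m²; R₁ = ρL/(N·A_s) = (2.53×10^-8)(1220)/(19×7.892e-06) = 0.2058 Ω
Section 2: A = πr² = π(7.1000e-03 m)² = 1.584e-04 m²
R₂ = (2.53×10^-8)(1100)/(1.584e-04) = 0.1757 Ω
R = R₁ + R₂ = 0.382 Ω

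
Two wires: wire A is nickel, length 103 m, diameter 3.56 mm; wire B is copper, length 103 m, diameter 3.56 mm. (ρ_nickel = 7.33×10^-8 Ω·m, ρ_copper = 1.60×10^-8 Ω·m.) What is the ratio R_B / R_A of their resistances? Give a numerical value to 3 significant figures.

R ∝ ρL/d², so R_B/R_A = (ρ_B/ρ_A)
= (1.60×10^-8/7.33×10^-8) = 0.218

0.218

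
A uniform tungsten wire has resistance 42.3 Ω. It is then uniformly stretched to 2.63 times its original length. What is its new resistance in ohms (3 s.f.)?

Volume constant ⇒ A' = A/k with k = 2.63. R' = ρ(kL)/(A/k) = k²R.
R' = 6.917 × 42.3 = 293 Ω

293 Ω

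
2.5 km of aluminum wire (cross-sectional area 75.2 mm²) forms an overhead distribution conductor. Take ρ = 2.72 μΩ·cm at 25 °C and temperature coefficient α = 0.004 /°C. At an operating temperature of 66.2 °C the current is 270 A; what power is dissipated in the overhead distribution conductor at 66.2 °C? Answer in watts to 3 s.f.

ρ = 2.72 μΩ·cm = 2.72×10^-8 Ω·m
A = 75.2 mm² = 7.520e-05 m²
R₍25₎ = ρL/A = (2.72×10^-8)(2500)/(7.520e-05) = 0.9043 Ω
R₍66.2₎ = R₍25₎(1 + αΔT) = 0.9043 × (1 + 0.004×41.2) = 1.053 Ω
P = I²R = (270)² × 1.053 = 76800 W

76800 W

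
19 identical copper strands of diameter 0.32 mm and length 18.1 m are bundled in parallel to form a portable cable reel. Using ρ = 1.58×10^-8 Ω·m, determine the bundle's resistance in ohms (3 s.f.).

0.187 Ω

A_strand = π(1.6000e-04 m)² = 8.042e-08 m²
R_strand = ρL/A = (1.58×10^-8)(18.1)/(8.042e-08) = 3.556 Ω
R_total = R_strand/N = 3.556/19 = 0.187 Ω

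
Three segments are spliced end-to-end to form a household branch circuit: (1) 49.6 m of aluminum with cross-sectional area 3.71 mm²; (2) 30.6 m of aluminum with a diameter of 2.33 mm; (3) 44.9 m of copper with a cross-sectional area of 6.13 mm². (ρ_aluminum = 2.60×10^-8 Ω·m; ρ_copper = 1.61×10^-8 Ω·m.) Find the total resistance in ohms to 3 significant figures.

Seg 1: A = 3.71 mm² = 3.710e-06 m²
R_1 = (2.60×10^-8)(49.6)/(3.710e-06) = 0.3476 Ω
Seg 2: A = π(d/2)² = π(1.1650e-03 m)² = 4.264e-06 m²
R_2 = (2.60×10^-8)(30.6)/(4.264e-06) = 0.1866 Ω
Seg 3: A = 6.13 mm² = 6.130e-06 m²
R_3 = (1.61×10^-8)(44.9)/(6.130e-06) = 0.1179 Ω
R_total = R_1 + R_2 + R_3 = 0.652 Ω

0.652 Ω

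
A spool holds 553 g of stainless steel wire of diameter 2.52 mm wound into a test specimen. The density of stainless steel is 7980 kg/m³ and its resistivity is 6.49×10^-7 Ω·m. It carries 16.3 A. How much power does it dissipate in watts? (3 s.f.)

A = π(d/2)² = π(1.2600e-03 m)² = 4.9876e-06 m²
L = m/(density·A) = 0.553/(7980×4.9876e-06) = 13.89 m
R = ρL/A = (6.49×10^-7)(13.89)/(4.9876e-06) = 1.808 Ω
P = I²R = (16.3)² × 1.808 = 480 W

480 W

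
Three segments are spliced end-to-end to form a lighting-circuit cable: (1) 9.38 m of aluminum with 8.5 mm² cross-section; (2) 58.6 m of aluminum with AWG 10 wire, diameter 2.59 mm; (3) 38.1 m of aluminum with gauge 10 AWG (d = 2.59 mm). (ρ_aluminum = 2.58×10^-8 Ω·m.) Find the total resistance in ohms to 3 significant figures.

Seg 1: A = 8.5 mm² = 8.500e-06 m²
R_1 = (2.58×10^-8)(9.38)/(8.500e-06) = 0.02847 Ω
Seg 2: A = π(2.59/2 mm)² = π(1.2950e-03 m)² = 5.269e-06 m²
R_2 = (2.58×10^-8)(58.6)/(5.269e-06) = 0.287 Ω
Seg 3: A = π(2.59/2 mm)² = π(1.2950e-03 m)² = 5.269e-06 m²
R_3 = (2.58×10^-8)(38.1)/(5.269e-06) = 0.1866 Ω
R_total = R_1 + R_2 + R_3 = 0.502 Ω

0.502 Ω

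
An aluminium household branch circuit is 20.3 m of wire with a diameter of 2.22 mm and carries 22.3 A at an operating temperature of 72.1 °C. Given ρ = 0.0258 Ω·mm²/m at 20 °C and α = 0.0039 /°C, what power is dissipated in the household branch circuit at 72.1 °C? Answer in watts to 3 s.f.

ρ = 0.0258 Ω·mm²/m = 2.58×10^-8 Ω·m
A = π(d/2)² = π(1.1100e-03 m)² = 3.871e-06 m²
R₍20₎ = ρL/A = (2.58×10^-8)(20.3)/(3.871e-06) = 0.1353 Ω
R₍72.1₎ = R₍20₎(1 + αΔT) = 0.1353 × (1 + 0.0039×52.1) = 0.1628 Ω
P = I²R = (22.3)² × 0.1628 = 81.0 W

81.0 W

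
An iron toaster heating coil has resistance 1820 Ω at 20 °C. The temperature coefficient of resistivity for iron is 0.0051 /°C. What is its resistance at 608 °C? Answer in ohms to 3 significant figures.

ΔT = 608 − 20 = 588 °C
R = R₀(1 + αΔT) = 1820 × (1 + 0.0051×588) = 1820 × 3.999 = 7280 Ω

7280 Ω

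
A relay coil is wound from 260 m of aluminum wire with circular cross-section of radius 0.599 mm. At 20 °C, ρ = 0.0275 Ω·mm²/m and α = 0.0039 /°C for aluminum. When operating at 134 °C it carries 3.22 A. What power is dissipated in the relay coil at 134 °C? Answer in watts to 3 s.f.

ρ = 0.0275 Ω·mm²/m = 2.75×10^-8 Ω·m
A = πr² = π(5.9900e-04 m)² = 1.127e-06 m²
R₍20₎ = ρL/A = (2.75×10^-8)(260)/(1.127e-06) = 6.343 Ω
R₍134₎ = R₍20₎(1 + αΔT) = 6.343 × (1 + 0.0039×114) = 9.163 Ω
P = I²R = (3.22)² × 9.163 = 95.0 W

95.0 W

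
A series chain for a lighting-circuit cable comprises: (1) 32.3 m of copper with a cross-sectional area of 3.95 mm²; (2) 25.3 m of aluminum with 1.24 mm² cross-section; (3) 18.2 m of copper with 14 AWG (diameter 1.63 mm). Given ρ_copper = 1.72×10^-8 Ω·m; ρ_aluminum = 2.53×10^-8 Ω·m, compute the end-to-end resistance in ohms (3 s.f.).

0.807 Ω

Seg 1: A = 3.95 mm² = 3.950e-06 m²
R_1 = (1.72×10^-8)(32.3)/(3.950e-06) = 0.1406 Ω
Seg 2: A = 1.24 mm² = 1.240e-06 m²
R_2 = (2.53×10^-8)(25.3)/(1.240e-06) = 0.5162 Ω
Seg 3: A = π(1.63/2 mm)² = π(8.1500e-04 m)² = 2.087e-06 m²
R_3 = (1.72×10^-8)(18.2)/(2.087e-06) = 0.15 Ω
R_total = R_1 + R_2 + R_3 = 0.807 Ω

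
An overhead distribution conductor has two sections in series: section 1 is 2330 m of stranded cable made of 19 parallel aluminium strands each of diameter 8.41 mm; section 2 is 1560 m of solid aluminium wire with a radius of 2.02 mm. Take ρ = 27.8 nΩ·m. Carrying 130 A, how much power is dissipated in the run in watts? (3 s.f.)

ρ = 27.8 nΩ·m = 2.78×10^-8 Ω·m
Section 1: A_strand = π(4.2050e-03)² = 5.555e-05 m²; R₁ = ρL/(N·A_s) = (2.78×10^-8)(2330)/(19×5.555e-05) = 0.06137 Ω
Section 2: A = πr² = π(2.0200e-03 m)² = 1.282e-05 m²
R₂ = (2.78×10^-8)(1560)/(1.282e-05) = 3.383 Ω
R = R₁ + R₂ = 3.444 Ω
P = I²R = (130)² × 3.444 = 58200 W

58200 W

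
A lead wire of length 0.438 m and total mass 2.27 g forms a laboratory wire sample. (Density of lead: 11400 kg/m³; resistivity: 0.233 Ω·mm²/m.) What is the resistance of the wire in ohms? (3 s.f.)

0.224 Ω

ρ = 0.233 Ω·mm²/m = 2.33×10^-7 Ω·m
A = m/(density·L) = 0.00227/(11400×0.438) = 4.5462e-07 m²
R = ρL/A = (2.33×10^-7)(0.438)/(4.5462e-07) = 0.224 Ω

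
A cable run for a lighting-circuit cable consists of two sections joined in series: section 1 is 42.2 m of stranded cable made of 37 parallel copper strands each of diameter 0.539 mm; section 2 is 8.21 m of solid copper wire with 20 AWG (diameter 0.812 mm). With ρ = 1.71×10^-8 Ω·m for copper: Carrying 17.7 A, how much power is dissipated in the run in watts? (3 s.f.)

Section 1: A_strand = π(2.6950e-04)² = 2.282e-07 m²; R₁ = ρL/(N·A_s) = (1.71×10^-8)(42.2)/(37×2.282e-07) = 0.08548 Ω
Section 2: A = π(0.812/2 mm)² = π(4.0600e-04 m)² = 5.178e-07 m²
R₂ = (1.71×10^-8)(8.21)/(5.178e-07) = 0.2711 Ω
R = R₁ + R₂ = 0.3566 Ω
P = I²R = (17.7)² × 0.3566 = 112 W

112 W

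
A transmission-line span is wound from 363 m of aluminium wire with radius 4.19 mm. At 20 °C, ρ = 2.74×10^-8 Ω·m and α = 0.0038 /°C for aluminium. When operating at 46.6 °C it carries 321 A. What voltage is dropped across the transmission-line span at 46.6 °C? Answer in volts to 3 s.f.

63.7 V

A = πr² = π(4.1900e-03 m)² = 5.515e-05 m²
R₍20₎ = ρL/A = (2.74×10^-8)(363)/(5.515e-05) = 0.1803 Ω
R₍46.6₎ = R₍20₎(1 + αΔT) = 0.1803 × (1 + 0.0038×26.6) = 0.1986 Ω
V = IR = 321 × 0.1986 = 63.7 V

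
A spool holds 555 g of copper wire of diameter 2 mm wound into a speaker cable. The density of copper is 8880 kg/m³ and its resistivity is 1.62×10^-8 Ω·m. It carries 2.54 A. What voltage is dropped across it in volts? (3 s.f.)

A = π(d/2)² = π(1.0000e-03 m)² = 3.1416e-06 m²
L = m/(density·A) = 0.555/(8880×3.1416e-06) = 19.89 m
R = ρL/A = (1.62×10^-8)(19.89)/(3.1416e-06) = 0.1026 Ω
V = IR = 2.54 × 0.1026 = 0.261 V

0.261 V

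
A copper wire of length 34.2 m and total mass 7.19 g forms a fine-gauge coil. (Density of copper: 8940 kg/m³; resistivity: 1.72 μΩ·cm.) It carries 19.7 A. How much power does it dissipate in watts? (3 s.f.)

9710 W

ρ = 1.72 μΩ·cm = 1.72×10^-8 Ω·m
A = m/(density·L) = 0.00719/(8940×34.2) = 2.3516e-08 m²
R = ρL/A = (1.72×10^-8)(34.2)/(2.3516e-08) = 25.01 Ω
P = I²R = (19.7)² × 25.01 = 9710 W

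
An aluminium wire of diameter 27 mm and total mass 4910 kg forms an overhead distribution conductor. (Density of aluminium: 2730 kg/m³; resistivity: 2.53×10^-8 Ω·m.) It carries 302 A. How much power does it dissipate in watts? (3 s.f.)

A = π(d/2)² = π(1.3500e-02 m)² = 5.7256e-04 m²
L = m/(density·A) = 4910/(2730×5.7256e-04) = 3141 m
R = ρL/A = (2.53×10^-8)(3141)/(5.7256e-04) = 0.1388 Ω
P = I²R = (302)² × 0.1388 = 12700 W

12700 W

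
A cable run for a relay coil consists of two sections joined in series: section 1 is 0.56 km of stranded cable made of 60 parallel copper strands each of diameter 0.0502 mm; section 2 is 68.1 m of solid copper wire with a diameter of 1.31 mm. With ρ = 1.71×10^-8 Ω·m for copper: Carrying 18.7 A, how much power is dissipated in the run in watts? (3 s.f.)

28500 W

Section 1: A_strand = π(2.5100e-05)² = 1.979e-09 m²; R₁ = ρL/(N·A_s) = (1.71×10^-8)(560)/(60×1.979e-09) = 80.64 Ω
Section 2: A = π(d/2)² = π(6.5500e-04 m)² = 1.348e-06 m²
R₂ = (1.71×10^-8)(68.1)/(1.348e-06) = 0.864 Ω
R = R₁ + R₂ = 81.5 Ω
P = I²R = (18.7)² × 81.5 = 28500 W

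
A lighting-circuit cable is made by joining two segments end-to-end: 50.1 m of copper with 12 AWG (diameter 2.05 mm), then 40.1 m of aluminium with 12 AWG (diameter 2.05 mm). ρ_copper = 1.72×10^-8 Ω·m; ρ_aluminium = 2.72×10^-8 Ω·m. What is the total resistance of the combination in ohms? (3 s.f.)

Segment 1: A = π(2.05/2 mm)² = π(1.0250e-03 m)² = 3.301e-06 m²
R₁ = ρL/A = (1.72×10^-8)(50.1)/(3.301e-06) = 0.2611 Ω
R₂ = (2.72×10^-8)(40.1)/(3.301e-06) = 0.3305 Ω
R = R₁ + R₂ = 0.592 Ω

0.592 Ω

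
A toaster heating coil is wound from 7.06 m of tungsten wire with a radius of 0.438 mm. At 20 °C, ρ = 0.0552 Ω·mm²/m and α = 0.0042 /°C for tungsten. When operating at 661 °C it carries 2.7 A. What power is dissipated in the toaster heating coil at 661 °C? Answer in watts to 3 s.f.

17.4 W

ρ = 0.0552 Ω·mm²/m = 5.52×10^-8 Ω·m
A = πr² = π(4.3800e-04 m)² = 6.027e-07 m²
R₍20₎ = ρL/A = (5.52×10^-8)(7.06)/(6.027e-07) = 0.6466 Ω
R₍661₎ = R₍20₎(1 + αΔT) = 0.6466 × (1 + 0.0042×641) = 2.387 Ω
P = I²R = (2.7)² × 2.387 = 17.4 W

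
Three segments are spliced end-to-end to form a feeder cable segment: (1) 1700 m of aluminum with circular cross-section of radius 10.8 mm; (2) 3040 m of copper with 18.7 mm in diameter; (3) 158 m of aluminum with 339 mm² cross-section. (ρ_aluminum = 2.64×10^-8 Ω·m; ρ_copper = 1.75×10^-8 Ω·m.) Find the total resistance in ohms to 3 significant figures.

Seg 1: A = πr² = π(1.0800e-02 m)² = 3.664e-04 m²
R_1 = (2.64×10^-8)(1700)/(3.664e-04) = 0.1225 Ω
Seg 2: A = π(d/2)² = π(9.3500e-03 m)² = 2.746e-04 m²
R_2 = (1.75×10^-8)(3040)/(2.746e-04) = 0.1937 Ω
Seg 3: A = 339 mm² = 3.390e-04 m²
R_3 = (2.64×10^-8)(158)/(3.390e-04) = 0.0123 Ω
R_total = R_1 + R_2 + R_3 = 0.328 Ω

0.328 Ω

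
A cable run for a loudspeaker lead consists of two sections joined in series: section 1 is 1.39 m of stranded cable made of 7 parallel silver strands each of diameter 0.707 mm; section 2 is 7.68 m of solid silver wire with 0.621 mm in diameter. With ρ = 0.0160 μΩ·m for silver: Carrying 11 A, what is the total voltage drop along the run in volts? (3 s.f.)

ρ = 0.0160 μΩ·m = 1.60×10^-8 Ω·m
Section 1: A_strand = π(3.5350e-04)² = 3.926e-07 m²; R₁ = ρL/(N·A_s) = (1.60×10^-8)(1.39)/(7×3.926e-07) = 0.008093 Ω
Section 2: A = π(d/2)² = π(3.1050e-04 m)² = 3.029e-07 m²
R₂ = (1.60×10^-8)(7.68)/(3.029e-07) = 0.4057 Ω
R = R₁ + R₂ = 0.4138 Ω
V = IR = 11 × 0.4138 = 4.55 V

4.55 V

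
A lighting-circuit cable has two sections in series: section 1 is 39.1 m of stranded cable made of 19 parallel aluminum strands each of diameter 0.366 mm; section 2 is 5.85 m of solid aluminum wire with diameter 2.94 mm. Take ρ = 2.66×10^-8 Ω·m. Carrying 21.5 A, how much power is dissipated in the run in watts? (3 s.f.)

251 W

Section 1: A_strand = π(1.8300e-04)² = 1.052e-07 m²; R₁ = ρL/(N·A_s) = (2.66×10^-8)(39.1)/(19×1.052e-07) = 0.5203 Ω
Section 2: A = π(d/2)² = π(1.4700e-03 m)² = 6.789e-06 m²
R₂ = (2.66×10^-8)(5.85)/(6.789e-06) = 0.02292 Ω
R = R₁ + R₂ = 0.5432 Ω
P = I²R = (21.5)² × 0.5432 = 251 W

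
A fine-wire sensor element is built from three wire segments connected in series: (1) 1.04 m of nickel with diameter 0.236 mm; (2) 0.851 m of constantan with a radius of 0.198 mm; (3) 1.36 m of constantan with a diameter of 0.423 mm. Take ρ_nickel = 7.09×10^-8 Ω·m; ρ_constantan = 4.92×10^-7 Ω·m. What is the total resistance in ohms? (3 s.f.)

9.85 Ω

Seg 1: A = π(d/2)² = π(1.1800e-04 m)² = 4.374e-08 m²
R_1 = (7.09×10^-8)(1.04)/(4.374e-08) = 1.686 Ω
Seg 2: A = πr² = π(1.9800e-04 m)² = 1.232e-07 m²
R_2 = (4.92×10^-7)(0.851)/(1.232e-07) = 3.399 Ω
Seg 3: A = π(d/2)² = π(2.1150e-04 m)² = 1.405e-07 m²
R_3 = (4.92×10^-7)(1.36)/(1.405e-07) = 4.761 Ω
R_total = R_1 + R_2 + R_3 = 9.85 Ω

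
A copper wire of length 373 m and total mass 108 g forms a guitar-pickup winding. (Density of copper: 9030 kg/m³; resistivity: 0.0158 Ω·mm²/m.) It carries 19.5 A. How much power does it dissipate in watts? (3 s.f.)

ρ = 0.0158 Ω·mm²/m = 1.58×10^-8 Ω·m
A = m/(density·L) = 0.108/(9030×373) = 3.2065e-08 m²
R = ρL/A = (1.58×10^-8)(373)/(3.2065e-08) = 183.8 Ω
P = I²R = (19.5)² × 183.8 = 69900 W

69900 W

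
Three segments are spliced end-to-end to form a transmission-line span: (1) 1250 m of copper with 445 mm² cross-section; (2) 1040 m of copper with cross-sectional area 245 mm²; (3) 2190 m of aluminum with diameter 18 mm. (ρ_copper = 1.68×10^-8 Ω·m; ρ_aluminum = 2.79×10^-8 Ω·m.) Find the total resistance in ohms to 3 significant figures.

Seg 1: A = 445 mm² = 4.450e-04 m²
R_1 = (1.68×10^-8)(1250)/(4.450e-04) = 0.04719 Ω
Seg 2: A = 245 mm² = 2.450e-04 m²
R_2 = (1.68×10^-8)(1040)/(2.450e-04) = 0.07131 Ω
Seg 3: A = π(d/2)² = π(9.0000e-03 m)² = 2.545e-04 m²
R_3 = (2.79×10^-8)(2190)/(2.545e-04) = 0.2401 Ω
R_total = R_1 + R_2 + R_3 = 0.359 Ω

0.359 Ω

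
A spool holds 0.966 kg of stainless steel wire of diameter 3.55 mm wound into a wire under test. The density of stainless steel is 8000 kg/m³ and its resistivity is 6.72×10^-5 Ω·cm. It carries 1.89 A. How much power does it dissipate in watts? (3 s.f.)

ρ = 6.72×10^-5 Ω·cm = 6.72×10^-7 Ω·m
A = π(d/2)² = π(1.7750e-03 m)² = 9.8980e-06 m²
L = m/(density·A) = 0.966/(8000×9.8980e-06) = 12.2 m
R = ρL/A = (6.72×10^-7)(12.2)/(9.8980e-06) = 0.8283 Ω
P = I²R = (1.89)² × 0.8283 = 2.96 W

2.96 W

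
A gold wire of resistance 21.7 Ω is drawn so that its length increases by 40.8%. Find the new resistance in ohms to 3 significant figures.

k = 1 + 40.8/100 = 1.408; volume constant ⇒ A' = A/k, so R' = k²R.
R' = 1.982 × 21.7 = 43.0 Ω

43.0 Ω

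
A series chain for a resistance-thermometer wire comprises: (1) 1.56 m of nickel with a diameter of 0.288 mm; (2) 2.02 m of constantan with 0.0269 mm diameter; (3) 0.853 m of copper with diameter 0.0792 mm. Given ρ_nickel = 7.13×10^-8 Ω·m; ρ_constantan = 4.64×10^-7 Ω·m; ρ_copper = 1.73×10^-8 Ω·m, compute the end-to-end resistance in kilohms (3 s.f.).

Seg 1: A = π(d/2)² = π(1.4400e-04 m)² = 6.514e-08 m²
R_1 = (7.13×10^-8)(1.56)/(6.514e-08) = 1.707 Ω
Seg 2: A = π(d/2)² = π(1.3450e-05 m)² = 5.683e-10 m²
R_2 = (4.64×10^-7)(2.02)/(5.683e-10) = 1649 Ω
Seg 3: A = π(d/2)² = π(3.9600e-05 m)² = 4.927e-09 m²
R_3 = (1.73×10^-8)(0.853)/(4.927e-09) = 2.995 Ω
R_total = R_1 + R_2 + R_3 = 1.65 kΩ

1.65 kΩ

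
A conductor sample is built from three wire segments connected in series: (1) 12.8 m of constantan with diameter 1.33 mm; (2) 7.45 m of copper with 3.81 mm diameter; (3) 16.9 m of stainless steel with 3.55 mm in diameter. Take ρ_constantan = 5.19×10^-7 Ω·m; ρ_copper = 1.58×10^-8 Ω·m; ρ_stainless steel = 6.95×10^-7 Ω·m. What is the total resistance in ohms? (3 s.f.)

5.98 Ω

Seg 1: A = π(d/2)² = π(6.6500e-04 m)² = 1.389e-06 m²
R_1 = (5.19×10^-7)(12.8)/(1.389e-06) = 4.782 Ω
Seg 2: A = π(d/2)² = π(1.9050e-03 m)² = 1.140e-05 m²
R_2 = (1.58×10^-8)(7.45)/(1.140e-05) = 0.01032 Ω
Seg 3: A = π(d/2)² = π(1.7750e-03 m)² = 9.898e-06 m²
R_3 = (6.95×10^-7)(16.9)/(9.898e-06) = 1.187 Ω
R_total = R_1 + R_2 + R_3 = 5.98 Ω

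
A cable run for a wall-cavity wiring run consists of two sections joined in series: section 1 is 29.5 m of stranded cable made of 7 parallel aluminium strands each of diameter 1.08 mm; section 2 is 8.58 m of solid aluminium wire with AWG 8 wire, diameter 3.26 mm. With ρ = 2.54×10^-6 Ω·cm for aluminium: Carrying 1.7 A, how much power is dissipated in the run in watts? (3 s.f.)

0.413 W

ρ = 2.54×10^-6 Ω·cm = 2.54×10^-8 Ω·m
Section 1: A_strand = π(5.4000e-04)² = 9.161e-07 m²; R₁ = ρL/(N·A_s) = (2.54×10^-8)(29.5)/(7×9.161e-07) = 0.1168 Ω
Section 2: A = π(3.26/2 mm)² = π(1.6300e-03 m)² = 8.347e-06 m²
R₂ = (2.54×10^-8)(8.58)/(8.347e-06) = 0.02611 Ω
R = R₁ + R₂ = 0.143 Ω
P = I²R = (1.7)² × 0.143 = 0.413 W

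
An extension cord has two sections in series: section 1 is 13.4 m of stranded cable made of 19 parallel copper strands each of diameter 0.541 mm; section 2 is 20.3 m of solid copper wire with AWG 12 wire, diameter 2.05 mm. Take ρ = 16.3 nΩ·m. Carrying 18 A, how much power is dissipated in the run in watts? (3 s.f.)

48.7 W

ρ = 16.3 nΩ·m = 1.63×10^-8 Ω·m
Section 1: A_strand = π(2.7050e-04)² = 2.299e-07 m²; R₁ = ρL/(N·A_s) = (1.63×10^-8)(13.4)/(19×2.299e-07) = 0.05001 Ω
Section 2: A = π(2.05/2 mm)² = π(1.0250e-03 m)² = 3.301e-06 m²
R₂ = (1.63×10^-8)(20.3)/(3.301e-06) = 0.1003 Ω
R = R₁ + R₂ = 0.1503 Ω
P = I²R = (18)² × 0.1503 = 48.7 W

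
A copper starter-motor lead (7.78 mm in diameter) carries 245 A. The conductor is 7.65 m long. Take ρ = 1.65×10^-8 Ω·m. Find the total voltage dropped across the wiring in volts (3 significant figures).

A = π(d/2)² = π(3.8900e-03 m)² = 4.754e-05 m²
R = ρL/A = (1.65×10^-8)(7.65)/(4.754e-05) = 0.002655 Ω
V = IR = 245 × 0.002655 = 0.651 V

0.651 V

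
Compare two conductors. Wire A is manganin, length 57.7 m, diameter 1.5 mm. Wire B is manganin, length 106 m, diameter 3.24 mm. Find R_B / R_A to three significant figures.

R ∝ ρL/d², so R_B/R_A = (L_B/L_A) × (d_A/d_B)²
= (106/57.7) × (1.5/3.24)² = 0.394

0.394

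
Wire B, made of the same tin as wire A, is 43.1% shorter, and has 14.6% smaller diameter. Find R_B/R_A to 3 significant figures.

R ∝ L/d², so R_B/R_A = (1 − 43.1/100) × (1 − 14.6/100)⁻²
= 0.569 × 1.371 = 0.780

0.780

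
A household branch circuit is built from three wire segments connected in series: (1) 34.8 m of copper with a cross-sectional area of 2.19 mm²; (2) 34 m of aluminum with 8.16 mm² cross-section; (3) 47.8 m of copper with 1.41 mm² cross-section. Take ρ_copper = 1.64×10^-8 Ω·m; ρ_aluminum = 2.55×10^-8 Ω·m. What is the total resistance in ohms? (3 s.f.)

0.923 Ω

Seg 1: A = 2.19 mm² = 2.190e-06 m²
R_1 = (1.64×10^-8)(34.8)/(2.190e-06) = 0.2606 Ω
Seg 2: A = 8.16 mm² = 8.160e-06 m²
R_2 = (2.55×10^-8)(34)/(8.160e-06) = 0.1063 Ω
Seg 3: A = 1.41 mm² = 1.410e-06 m²
R_3 = (1.64×10^-8)(47.8)/(1.410e-06) = 0.556 Ω
R_total = R_1 + R_2 + R_3 = 0.923 Ω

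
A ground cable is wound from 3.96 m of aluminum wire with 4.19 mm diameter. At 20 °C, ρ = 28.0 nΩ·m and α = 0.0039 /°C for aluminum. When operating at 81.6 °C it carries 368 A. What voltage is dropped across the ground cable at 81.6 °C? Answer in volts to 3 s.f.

ρ = 28.0 nΩ·m = 2.80×10^-8 Ω·m
A = π(d/2)² = π(2.0950e-03 m)² = 1.379e-05 m²
R₍20₎ = ρL/A = (2.80×10^-8)(3.96)/(1.379e-05) = 0.008041 Ω
R₍81.6₎ = R₍20₎(1 + αΔT) = 0.008041 × (1 + 0.0039×61.6) = 0.009973 Ω
V = IR = 368 × 0.009973 = 3.67 V

3.67 V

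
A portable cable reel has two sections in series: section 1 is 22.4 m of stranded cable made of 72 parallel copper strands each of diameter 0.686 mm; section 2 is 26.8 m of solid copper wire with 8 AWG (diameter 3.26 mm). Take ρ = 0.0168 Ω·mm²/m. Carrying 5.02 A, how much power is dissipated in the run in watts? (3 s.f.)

ρ = 0.0168 Ω·mm²/m = 1.68×10^-8 Ω·m
Section 1: A_strand = π(3.4300e-04)² = 3.696e-07 m²; R₁ = ρL/(N·A_s) = (1.68×10^-8)(22.4)/(72×3.696e-07) = 0.01414 Ω
Section 2: A = π(3.26/2 mm)² = π(1.6300e-03 m)² = 8.347e-06 m²
R₂ = (1.68×10^-8)(26.8)/(8.347e-06) = 0.05394 Ω
R = R₁ + R₂ = 0.06808 Ω
P = I²R = (5.02)² × 0.06808 = 1.72 W

1.72 W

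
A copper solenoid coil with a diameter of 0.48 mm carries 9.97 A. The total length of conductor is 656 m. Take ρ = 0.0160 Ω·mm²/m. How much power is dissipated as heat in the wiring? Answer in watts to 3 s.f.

ρ = 0.0160 Ω·mm²/m = 1.60×10^-8 Ω·m
A = π(d/2)² = π(2.4000e-04 m)² = 1.810e-07 m²
R = ρL/A = (1.60×10^-8)(656)/(1.810e-07) = 58 Ω
P = I²R = (9.97)² × 58 = 5770 W

5770 W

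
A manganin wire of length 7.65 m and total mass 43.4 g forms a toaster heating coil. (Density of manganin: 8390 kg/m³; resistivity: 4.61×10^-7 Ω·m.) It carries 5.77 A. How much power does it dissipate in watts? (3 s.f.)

A = m/(density·L) = 0.0434/(8390×7.65) = 6.7619e-07 m²
R = ρL/A = (4.61×10^-7)(7.65)/(6.7619e-07) = 5.216 Ω
P = I²R = (5.77)² × 5.216 = 174 W

174 W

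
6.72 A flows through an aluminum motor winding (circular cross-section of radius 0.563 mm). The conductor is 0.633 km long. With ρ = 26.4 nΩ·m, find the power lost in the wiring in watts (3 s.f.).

ρ = 26.4 nΩ·m = 2.64×10^-8 Ω·m
A = πr² = π(5.6300e-04 m)² = 9.958e-07 m²
R = ρL/A = (2.64×10^-8)(633)/(9.958e-07) = 16.78 Ω
P = I²R = (6.72)² × 16.78 = 758 W

758 W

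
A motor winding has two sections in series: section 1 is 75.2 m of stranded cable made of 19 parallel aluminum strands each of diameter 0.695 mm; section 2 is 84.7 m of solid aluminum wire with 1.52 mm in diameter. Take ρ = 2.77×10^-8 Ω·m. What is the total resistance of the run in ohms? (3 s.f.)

Section 1: A_strand = π(3.4750e-04)² = 3.794e-07 m²; R₁ = ρL/(N·A_s) = (2.77×10^-8)(75.2)/(19×3.794e-07) = 0.289 Ω
Section 2: A = π(d/2)² = π(7.6000e-04 m)² = 1.815e-06 m²
R₂ = (2.77×10^-8)(84.7)/(1.815e-06) = 1.293 Ω
R = R₁ + R₂ = 1.58 Ω

1.58 Ω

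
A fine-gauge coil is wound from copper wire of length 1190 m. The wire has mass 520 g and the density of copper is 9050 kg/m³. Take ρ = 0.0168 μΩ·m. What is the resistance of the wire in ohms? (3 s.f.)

ρ = 0.0168 μΩ·m = 1.68×10^-8 Ω·m
A = m/(density·L) = 0.52/(9050×1190) = 4.8285e-08 m²
R = ρL/A = (1.68×10^-8)(1190)/(4.8285e-08) = 414 Ω

414 Ω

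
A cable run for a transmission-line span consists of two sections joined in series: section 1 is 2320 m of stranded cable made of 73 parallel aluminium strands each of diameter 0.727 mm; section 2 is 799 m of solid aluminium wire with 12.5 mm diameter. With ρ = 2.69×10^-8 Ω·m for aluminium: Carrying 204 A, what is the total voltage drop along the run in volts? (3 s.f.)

Section 1: A_strand = π(3.6350e-04)² = 4.151e-07 m²; R₁ = ρL/(N·A_s) = (2.69×10^-8)(2320)/(73×4.151e-07) = 2.059 Ω
Section 2: A = π(d/2)² = π(6.2500e-03 m)² = 1.227e-04 m²
R₂ = (2.69×10^-8)(799)/(1.227e-04) = 0.1751 Ω
R = R₁ + R₂ = 2.235 Ω
V = IR = 204 × 2.235 = 456 V

456 V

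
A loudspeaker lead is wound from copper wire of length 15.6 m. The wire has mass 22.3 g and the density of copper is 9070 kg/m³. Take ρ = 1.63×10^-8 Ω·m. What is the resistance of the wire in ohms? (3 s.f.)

A = m/(density·L) = 0.0223/(9070×15.6) = 1.5761e-07 m²
R = ρL/A = (1.63×10^-8)(15.6)/(1.5761e-07) = 1.61 Ω

1.61 Ω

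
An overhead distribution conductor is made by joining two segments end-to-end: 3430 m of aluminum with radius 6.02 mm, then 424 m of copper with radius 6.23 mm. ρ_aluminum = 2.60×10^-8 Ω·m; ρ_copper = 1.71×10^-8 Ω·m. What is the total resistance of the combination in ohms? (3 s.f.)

0.843 Ω

Segment 1: A = πr² = π(6.0200e-03 m)² = 1.139e-04 m²
R₁ = ρL/A = (2.60×10^-8)(3430)/(1.139e-04) = 0.7833 Ω
Segment 2: A = πr² = π(6.2300e-03 m)² = 1.219e-04 m²
R₂ = (1.71×10^-8)(424)/(1.219e-04) = 0.05946 Ω
R = R₁ + R₂ = 0.843 Ω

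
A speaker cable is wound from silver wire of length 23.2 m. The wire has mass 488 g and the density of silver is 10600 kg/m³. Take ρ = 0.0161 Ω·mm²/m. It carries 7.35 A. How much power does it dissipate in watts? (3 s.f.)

10.2 W

ρ = 0.0161 Ω·mm²/m = 1.61×10^-8 Ω·m
A = m/(density·L) = 0.488/(10600×23.2) = 1.9844e-06 m²
R = ρL/A = (1.61×10^-8)(23.2)/(1.9844e-06) = 0.1882 Ω
P = I²R = (7.35)² × 0.1882 = 10.2 W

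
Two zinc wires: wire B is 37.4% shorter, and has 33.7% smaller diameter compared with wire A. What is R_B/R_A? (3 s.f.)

1.42

R ∝ L/d², so R_B/R_A = (1 − 37.4/100) × (1 − 33.7/100)⁻²
= 0.626 × 2.275 = 1.42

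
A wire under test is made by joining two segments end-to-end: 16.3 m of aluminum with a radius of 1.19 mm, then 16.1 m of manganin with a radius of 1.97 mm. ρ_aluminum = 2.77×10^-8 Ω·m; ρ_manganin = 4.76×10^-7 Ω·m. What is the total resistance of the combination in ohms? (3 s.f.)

Segment 1: A = πr² = π(1.1900e-03 m)² = 4.449e-06 m²
R₁ = ρL/A = (2.77×10^-8)(16.3)/(4.449e-06) = 0.1015 Ω
Segment 2: A = πr² = π(1.9700e-03 m)² = 1.219e-05 m²
R₂ = (4.76×10^-7)(16.1)/(1.219e-05) = 0.6286 Ω
R = R₁ + R₂ = 0.730 Ω

0.730 Ω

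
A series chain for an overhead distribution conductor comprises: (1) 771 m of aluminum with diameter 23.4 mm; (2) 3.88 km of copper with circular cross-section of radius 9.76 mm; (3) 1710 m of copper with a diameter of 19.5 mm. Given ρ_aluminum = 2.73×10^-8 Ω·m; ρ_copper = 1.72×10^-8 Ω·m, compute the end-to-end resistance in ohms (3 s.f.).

Seg 1: A = π(d/2)² = π(1.1700e-02 m)² = 4.301e-04 m²
R_1 = (2.73×10^-8)(771)/(4.301e-04) = 0.04894 Ω
Seg 2: A = πr² = π(9.7600e-03 m)² = 2.993e-04 m²
R_2 = (1.72×10^-8)(3880)/(2.993e-04) = 0.223 Ω
Seg 3: A = π(d/2)² = π(9.7500e-03 m)² = 2.986e-04 m²
R_3 = (1.72×10^-8)(1710)/(2.986e-04) = 0.09848 Ω
R_total = R_1 + R_2 + R_3 = 0.370 Ω

0.370 Ω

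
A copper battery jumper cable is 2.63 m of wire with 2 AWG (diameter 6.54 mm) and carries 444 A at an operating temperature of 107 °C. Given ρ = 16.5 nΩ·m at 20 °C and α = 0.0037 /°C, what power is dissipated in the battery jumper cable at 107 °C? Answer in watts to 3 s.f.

ρ = 16.5 nΩ·m = 1.65×10^-8 Ω·m
A = π(6.54/2 mm)² = π(3.2700e-03 m)² = 3.359e-05 m²
R₍20₎ = ρL/A = (1.65×10^-8)(2.63)/(3.359e-05) = 0.001292 Ω
R₍107₎ = R₍20₎(1 + αΔT) = 0.001292 × (1 + 0.0037×87) = 0.001708 Ω
P = I²R = (444)² × 0.001708 = 337 W

337 W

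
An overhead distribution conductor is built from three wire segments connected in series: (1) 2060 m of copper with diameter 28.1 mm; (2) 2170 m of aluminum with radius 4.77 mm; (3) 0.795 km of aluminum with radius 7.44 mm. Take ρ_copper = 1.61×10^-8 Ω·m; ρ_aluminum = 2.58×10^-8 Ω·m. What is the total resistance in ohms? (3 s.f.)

Seg 1: A = π(d/2)² = π(1.4050e-02 m)² = 6.202e-04 m²
R_1 = (1.61×10^-8)(2060)/(6.202e-04) = 0.05348 Ω
Seg 2: A = πr² = π(4.7700e-03 m)² = 7.148e-05 m²
R_2 = (2.58×10^-8)(2170)/(7.148e-05) = 0.7832 Ω
Seg 3: A = πr² = π(7.4400e-03 m)² = 1.739e-04 m²
R_3 = (2.58×10^-8)(795)/(1.739e-04) = 0.1179 Ω
R_total = R_1 + R_2 + R_3 = 0.955 Ω

0.955 Ω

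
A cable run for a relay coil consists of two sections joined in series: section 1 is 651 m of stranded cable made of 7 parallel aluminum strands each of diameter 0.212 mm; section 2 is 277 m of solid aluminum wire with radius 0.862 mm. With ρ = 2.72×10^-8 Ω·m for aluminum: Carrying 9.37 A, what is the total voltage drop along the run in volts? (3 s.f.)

702 V

Section 1: A_strand = π(1.0600e-04)² = 3.530e-08 m²; R₁ = ρL/(N·A_s) = (2.72×10^-8)(651)/(7×3.530e-08) = 71.66 Ω
Section 2: A = πr² = π(8.6200e-04 m)² = 2.334e-06 m²
R₂ = (2.72×10^-8)(277)/(2.334e-06) = 3.228 Ω
R = R₁ + R₂ = 74.89 Ω
V = IR = 9.37 × 74.89 = 702 V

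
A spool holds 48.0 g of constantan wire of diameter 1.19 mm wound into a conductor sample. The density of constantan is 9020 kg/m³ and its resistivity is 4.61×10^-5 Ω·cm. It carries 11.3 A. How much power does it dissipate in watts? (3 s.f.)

253 W

ρ = 4.61×10^-5 Ω·cm = 4.61×10^-7 Ω·m
A = π(d/2)² = π(5.9500e-04 m)² = 1.1122e-06 m²
L = m/(density·A) = 0.048/(9020×1.1122e-06) = 4.785 m
R = ρL/A = (4.61×10^-7)(4.785)/(1.1122e-06) = 1.983 Ω
P = I²R = (11.3)² × 1.983 = 253 W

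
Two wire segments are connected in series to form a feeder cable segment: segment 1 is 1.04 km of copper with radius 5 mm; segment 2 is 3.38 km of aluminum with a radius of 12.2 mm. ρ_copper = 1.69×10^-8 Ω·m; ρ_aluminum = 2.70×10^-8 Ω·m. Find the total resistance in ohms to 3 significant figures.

0.419 Ω

Segment 1: A = πr² = π(5.0000e-03 m)² = 7.854e-05 m²
R₁ = ρL/A = (1.69×10^-8)(1040)/(7.854e-05) = 0.2238 Ω
Segment 2: A = πr² = π(1.2200e-02 m)² = 4.676e-04 m²
R₂ = (2.70×10^-8)(3380)/(4.676e-04) = 0.1952 Ω
R = R₁ + R₂ = 0.419 Ω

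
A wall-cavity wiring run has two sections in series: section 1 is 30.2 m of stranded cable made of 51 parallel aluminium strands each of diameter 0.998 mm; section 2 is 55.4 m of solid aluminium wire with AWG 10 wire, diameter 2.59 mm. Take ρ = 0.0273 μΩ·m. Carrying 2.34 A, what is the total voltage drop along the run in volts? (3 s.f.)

ρ = 0.0273 μΩ·m = 2.73×10^-8 Ω·m
Section 1: A_strand = π(4.9900e-04)² = 7.823e-07 m²; R₁ = ρL/(N·A_s) = (2.73×10^-8)(30.2)/(51×7.823e-07) = 0.02067 Ω
Section 2: A = π(2.59/2 mm)² = π(1.2950e-03 m)² = 5.269e-06 m²
R₂ = (2.73×10^-8)(55.4)/(5.269e-06) = 0.2871 Ω
R = R₁ + R₂ = 0.3077 Ω
V = IR = 2.34 × 0.3077 = 0.720 V

0.720 V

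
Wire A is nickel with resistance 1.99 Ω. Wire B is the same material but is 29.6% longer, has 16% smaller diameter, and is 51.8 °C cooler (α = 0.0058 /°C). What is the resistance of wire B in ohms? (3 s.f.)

R ∝ ρL/d² with ρ ∝ (1+αΔT), so R_B/R_A = (1 + 29.6/100) × (1 − 16/100)⁻² × (1 − 0.0058×51.8)
= 1.296 × 1.417 × 0.6996 = 1.285
R_B = 1.285 × 1.99 = 2.56 Ω

2.56 Ω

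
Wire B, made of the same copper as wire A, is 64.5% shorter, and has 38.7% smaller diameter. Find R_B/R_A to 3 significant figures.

R ∝ L/d², so R_B/R_A = (1 − 64.5/100) × (1 − 38.7/100)⁻²
= 0.355 × 2.661 = 0.945

0.945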